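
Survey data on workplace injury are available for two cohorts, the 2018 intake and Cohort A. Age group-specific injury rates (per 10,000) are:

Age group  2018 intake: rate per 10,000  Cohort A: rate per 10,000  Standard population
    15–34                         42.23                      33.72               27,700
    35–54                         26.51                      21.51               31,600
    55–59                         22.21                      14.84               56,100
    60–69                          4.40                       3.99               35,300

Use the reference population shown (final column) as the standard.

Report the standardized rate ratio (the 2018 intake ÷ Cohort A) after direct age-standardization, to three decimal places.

1.318

Standard total = 150,700; weights = 0.1838, 0.2097, 0.3723, 0.2342.
The 2018 intake: 0.1838×42.23 + 0.2097×26.51 + 0.3723×22.21 + 0.2342×4.40 = 22.6197 per 10,000.
Cohort A: 0.1838×33.72 + 0.2097×21.51 + 0.3723×14.84 + 0.2342×3.99 = 17.1674 per 10,000.
Ratio = 22.6197 ÷ 17.1674 = 1.31759.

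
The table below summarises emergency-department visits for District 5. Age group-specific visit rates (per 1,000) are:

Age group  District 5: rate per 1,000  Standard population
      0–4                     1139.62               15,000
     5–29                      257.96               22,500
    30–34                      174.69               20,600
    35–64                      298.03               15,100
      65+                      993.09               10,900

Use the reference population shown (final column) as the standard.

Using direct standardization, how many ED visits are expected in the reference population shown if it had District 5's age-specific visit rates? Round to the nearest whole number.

Expected ED visits = Σ (standard pop × age-specific rate ÷ 1,000)
= 15,000×1139.62/1,000 + 22,500×257.96/1,000 + 20,600×174.69/1,000 + 15,100×298.03/1,000 + 10,900×993.09/1,000
= 17094.30 + 5804.10 + 3598.61 + 4500.25 + 10824.68 = 41821.95.

41822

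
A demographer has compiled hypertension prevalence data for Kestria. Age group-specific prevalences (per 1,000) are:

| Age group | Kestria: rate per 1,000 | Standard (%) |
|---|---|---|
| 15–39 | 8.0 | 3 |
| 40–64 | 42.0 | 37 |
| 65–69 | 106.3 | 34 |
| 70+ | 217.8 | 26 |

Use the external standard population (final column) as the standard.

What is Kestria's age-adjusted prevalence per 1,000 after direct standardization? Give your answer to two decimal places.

108.55

Standard weights: 0.03, 0.37, 0.34, 0.26.
Standardized rate: 0.0300×8.0 + 0.3700×42.0 + 0.3400×106.3 + 0.2600×217.8 = 108.5500 per 1,000.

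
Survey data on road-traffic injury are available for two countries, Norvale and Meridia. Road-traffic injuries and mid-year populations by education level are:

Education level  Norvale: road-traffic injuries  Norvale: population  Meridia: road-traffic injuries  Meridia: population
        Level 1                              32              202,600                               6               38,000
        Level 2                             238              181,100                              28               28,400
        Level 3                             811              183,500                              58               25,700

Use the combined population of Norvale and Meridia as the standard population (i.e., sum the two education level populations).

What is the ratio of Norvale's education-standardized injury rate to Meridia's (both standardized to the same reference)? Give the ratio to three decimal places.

Education-specific rates per 100,000 for Norvale: 15.79, 131.42, 441.96.
For Meridia: 15.79, 98.59, 225.68.
Combined standard total = 659,300; weights = 0.3649, 0.3178, 0.3173.
Norvale: 0.3649×15.79 + 0.3178×131.42 + 0.3173×441.96 = 187.7611 per 100,000.
Meridia: 0.3649×15.79 + 0.3178×98.59 + 0.3173×225.68 = 108.7006 per 100,000.
Ratio = 187.7611 ÷ 108.7006 = 1.72732.

1.727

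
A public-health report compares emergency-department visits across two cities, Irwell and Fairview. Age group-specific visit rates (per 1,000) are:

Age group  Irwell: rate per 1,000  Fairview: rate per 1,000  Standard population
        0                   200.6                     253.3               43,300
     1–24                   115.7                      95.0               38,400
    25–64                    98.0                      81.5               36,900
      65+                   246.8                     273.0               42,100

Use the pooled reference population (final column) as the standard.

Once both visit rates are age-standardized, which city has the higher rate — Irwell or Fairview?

Standard total = 160,700; weights = 0.2694, 0.2390, 0.2296, 0.2620.
Irwell: 0.2694×200.6 + 0.2390×115.7 + 0.2296×98.0 + 0.2620×246.8 = 168.8571 per 1,000.
Fairview: 0.2694×253.3 + 0.2390×95.0 + 0.2296×81.5 + 0.2620×273.0 = 181.1857 per 1,000.

Fairview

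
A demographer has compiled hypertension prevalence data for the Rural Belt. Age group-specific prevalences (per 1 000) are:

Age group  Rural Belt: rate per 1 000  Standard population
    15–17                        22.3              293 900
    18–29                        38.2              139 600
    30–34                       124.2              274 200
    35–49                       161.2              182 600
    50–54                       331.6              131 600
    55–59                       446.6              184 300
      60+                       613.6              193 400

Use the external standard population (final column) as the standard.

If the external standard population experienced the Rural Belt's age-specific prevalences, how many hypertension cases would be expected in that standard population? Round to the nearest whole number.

319995

Expected hypertension cases = Σ (standard pop × age-specific rate ÷ 1 000)
= 293 900×22.3/1 000 + 139 600×38.2/1 000 + 274 200×124.2/1 000 + 182 600×161.2/1 000 + 131 600×331.6/1 000 + 184 300×446.6/1 000 + 193 400×613.6/1 000
= 6553.97 + 5332.72 + 34055.64 + 29435.12 + 43638.56 + 82308.38 + 118670.24 = 319994.63.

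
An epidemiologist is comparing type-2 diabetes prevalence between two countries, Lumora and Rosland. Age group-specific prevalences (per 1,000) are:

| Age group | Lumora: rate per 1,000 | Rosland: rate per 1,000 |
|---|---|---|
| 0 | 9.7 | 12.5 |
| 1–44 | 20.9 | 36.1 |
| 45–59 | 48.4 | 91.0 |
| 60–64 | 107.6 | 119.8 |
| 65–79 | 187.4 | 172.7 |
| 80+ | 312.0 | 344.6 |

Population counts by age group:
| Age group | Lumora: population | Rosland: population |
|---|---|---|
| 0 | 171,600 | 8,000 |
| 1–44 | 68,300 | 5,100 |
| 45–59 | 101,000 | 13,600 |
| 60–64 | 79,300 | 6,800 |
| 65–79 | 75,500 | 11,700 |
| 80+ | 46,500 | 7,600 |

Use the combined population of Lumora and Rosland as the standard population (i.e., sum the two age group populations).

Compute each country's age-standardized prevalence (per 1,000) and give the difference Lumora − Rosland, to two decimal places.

Combined standard total = 595,000; weights = 0.3018, 0.1234, 0.1926, 0.1447, 0.1466, 0.0909.
Lumora: 0.3018×9.7 + 0.1234×20.9 + 0.1926×48.4 + 0.1447×107.6 + 0.1466×187.4 + 0.0909×312.0 = 86.2314 per 1,000.
Rosland: 0.3018×12.5 + 0.1234×36.1 + 0.1926×91.0 + 0.1447×119.8 + 0.1466×172.7 + 0.0909×344.6 = 99.7318 per 1,000.
Difference = 86.2314 − 99.7318 = -13.5004.

-13.50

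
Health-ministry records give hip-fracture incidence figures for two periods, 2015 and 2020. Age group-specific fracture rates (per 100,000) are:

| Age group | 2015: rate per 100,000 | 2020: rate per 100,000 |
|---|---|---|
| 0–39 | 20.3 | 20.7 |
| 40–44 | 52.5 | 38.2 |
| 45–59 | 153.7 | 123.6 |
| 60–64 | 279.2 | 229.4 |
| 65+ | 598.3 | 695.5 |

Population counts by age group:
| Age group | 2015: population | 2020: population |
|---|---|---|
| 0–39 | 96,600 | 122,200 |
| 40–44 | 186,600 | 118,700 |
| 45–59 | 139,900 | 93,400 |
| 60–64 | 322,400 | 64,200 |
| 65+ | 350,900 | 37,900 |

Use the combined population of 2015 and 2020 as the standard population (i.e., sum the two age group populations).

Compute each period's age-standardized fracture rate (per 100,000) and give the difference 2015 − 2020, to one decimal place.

-4.7

Combined standard total = 1,532,800; weights = 0.1427, 0.1992, 0.1522, 0.2522, 0.2537.
2015: 0.1427×20.3 + 0.1992×52.5 + 0.1522×153.7 + 0.2522×279.2 + 0.2537×598.3 = 258.9287 per 100,000.
2020: 0.1427×20.7 + 0.1992×38.2 + 0.1522×123.6 + 0.2522×229.4 + 0.2537×695.5 = 263.6508 per 100,000.
Difference = 258.9287 − 263.6508 = -4.7221.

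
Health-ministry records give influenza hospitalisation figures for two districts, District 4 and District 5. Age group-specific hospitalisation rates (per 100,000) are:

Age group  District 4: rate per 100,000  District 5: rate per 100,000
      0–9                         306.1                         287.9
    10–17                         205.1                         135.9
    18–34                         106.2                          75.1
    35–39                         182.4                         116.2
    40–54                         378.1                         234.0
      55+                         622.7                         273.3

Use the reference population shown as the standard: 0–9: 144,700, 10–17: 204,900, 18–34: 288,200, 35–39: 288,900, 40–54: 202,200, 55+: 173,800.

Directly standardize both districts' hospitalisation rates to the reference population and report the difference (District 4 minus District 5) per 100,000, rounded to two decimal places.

103.45

Standard total = 1,302,700; weights = 0.1111, 0.1573, 0.2212, 0.2218, 0.1552, 0.1334.
District 4: 0.1111×306.1 + 0.1573×205.1 + 0.2212×106.2 + 0.2218×182.4 + 0.1552×378.1 + 0.1334×622.7 = 271.9712 per 100,000.
District 5: 0.1111×287.9 + 0.1573×135.9 + 0.2212×75.1 + 0.2218×116.2 + 0.1552×234.0 + 0.1334×273.3 = 168.5218 per 100,000.
Difference = 271.9712 − 168.5218 = 103.4494.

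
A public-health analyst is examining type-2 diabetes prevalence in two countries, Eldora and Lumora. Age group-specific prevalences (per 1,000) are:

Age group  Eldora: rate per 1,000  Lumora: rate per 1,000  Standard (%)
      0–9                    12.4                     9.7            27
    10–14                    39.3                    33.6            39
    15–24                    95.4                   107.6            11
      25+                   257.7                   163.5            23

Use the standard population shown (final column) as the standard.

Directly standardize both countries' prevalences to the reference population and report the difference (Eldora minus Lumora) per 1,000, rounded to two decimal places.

Standard weights: 0.27, 0.39, 0.11, 0.23.
Eldora: 0.2700×12.4 + 0.3900×39.3 + 0.1100×95.4 + 0.2300×257.7 = 88.4400 per 1,000.
Lumora: 0.2700×9.7 + 0.3900×33.6 + 0.1100×107.6 + 0.2300×163.5 = 65.1640 per 1,000.
Difference = 88.4400 − 65.1640 = 23.2760.

23.28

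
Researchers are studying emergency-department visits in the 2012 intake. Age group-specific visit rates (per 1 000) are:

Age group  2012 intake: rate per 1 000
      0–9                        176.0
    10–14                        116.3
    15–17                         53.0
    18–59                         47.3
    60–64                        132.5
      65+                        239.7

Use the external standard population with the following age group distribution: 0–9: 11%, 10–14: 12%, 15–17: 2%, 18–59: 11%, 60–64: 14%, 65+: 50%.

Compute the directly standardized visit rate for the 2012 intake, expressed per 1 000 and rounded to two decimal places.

Standard weights: 0.11, 0.12, 0.02, 0.11, 0.14, 0.50.
Standardized rate: 0.1100×176.0 + 0.1200×116.3 + 0.0200×53.0 + 0.1100×47.3 + 0.1400×132.5 + 0.5000×239.7 = 177.9790 per 1 000.

177.98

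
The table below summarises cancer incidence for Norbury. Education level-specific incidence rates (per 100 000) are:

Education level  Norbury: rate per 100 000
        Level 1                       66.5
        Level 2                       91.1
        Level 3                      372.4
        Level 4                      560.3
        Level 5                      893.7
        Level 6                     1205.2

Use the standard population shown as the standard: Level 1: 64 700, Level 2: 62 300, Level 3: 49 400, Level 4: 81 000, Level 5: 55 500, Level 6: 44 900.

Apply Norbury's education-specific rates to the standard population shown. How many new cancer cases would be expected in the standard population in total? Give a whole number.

Expected new cancer cases = Σ (standard pop × education-specific rate ÷ 100 000)
= 64 700×66.5/100 000 + 62 300×91.1/100 000 + 49 400×372.4/100 000 + 81 000×560.3/100 000 + 55 500×893.7/100 000 + 44 900×1205.2/100 000
= 43.03 + 56.76 + 183.97 + 453.84 + 496.00 + 541.13 = 1774.73.

1775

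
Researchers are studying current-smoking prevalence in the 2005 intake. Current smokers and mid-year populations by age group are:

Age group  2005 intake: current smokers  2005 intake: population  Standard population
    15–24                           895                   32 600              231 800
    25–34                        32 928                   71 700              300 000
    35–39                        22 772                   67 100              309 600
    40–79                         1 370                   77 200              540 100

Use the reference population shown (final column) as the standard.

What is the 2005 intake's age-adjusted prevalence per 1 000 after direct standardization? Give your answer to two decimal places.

Age-specific rates per 1 000 for the 2005 intake: 27.454, 459.247, 339.374, 17.746.
Standard total = 1 381 500; weights = 0.1678, 0.2172, 0.2241, 0.3910.
Standardized rate: 0.1678×27.454 + 0.2172×459.247 + 0.2241×339.374 + 0.3910×17.746 = 187.3274 per 1 000.

187.33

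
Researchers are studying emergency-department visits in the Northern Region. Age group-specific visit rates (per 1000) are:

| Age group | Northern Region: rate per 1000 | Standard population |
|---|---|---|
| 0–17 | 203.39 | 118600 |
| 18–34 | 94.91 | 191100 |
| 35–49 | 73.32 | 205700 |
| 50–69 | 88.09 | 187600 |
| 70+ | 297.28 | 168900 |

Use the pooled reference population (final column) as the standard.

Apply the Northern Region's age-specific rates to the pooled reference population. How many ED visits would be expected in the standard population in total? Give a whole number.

124078

Expected ED visits = Σ (standard pop × age-specific rate ÷ 1000)
= 118600×203.39/1000 + 191100×94.91/1000 + 205700×73.32/1000 + 187600×88.09/1000 + 168900×297.28/1000
= 24122.05 + 18137.30 + 15081.92 + 16525.68 + 50210.59 = 124077.55.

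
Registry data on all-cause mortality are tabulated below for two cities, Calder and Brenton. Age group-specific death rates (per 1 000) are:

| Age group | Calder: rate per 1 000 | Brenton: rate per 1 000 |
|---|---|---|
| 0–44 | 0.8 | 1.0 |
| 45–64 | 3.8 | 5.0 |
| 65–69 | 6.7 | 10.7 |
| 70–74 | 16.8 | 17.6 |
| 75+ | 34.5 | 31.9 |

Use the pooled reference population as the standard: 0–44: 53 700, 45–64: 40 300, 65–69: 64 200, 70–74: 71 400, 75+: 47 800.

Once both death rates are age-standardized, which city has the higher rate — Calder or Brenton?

Brenton

Standard total = 277 400; weights = 0.1936, 0.1453, 0.2314, 0.2574, 0.1723.
Calder: 0.1936×0.8 + 0.1453×3.8 + 0.2314×6.7 + 0.2574×16.8 + 0.1723×34.5 = 12.5265 per 1 000.
Brenton: 0.1936×1.0 + 0.1453×5.0 + 0.2314×10.7 + 0.2574×17.6 + 0.1723×31.9 = 13.4232 per 1 000.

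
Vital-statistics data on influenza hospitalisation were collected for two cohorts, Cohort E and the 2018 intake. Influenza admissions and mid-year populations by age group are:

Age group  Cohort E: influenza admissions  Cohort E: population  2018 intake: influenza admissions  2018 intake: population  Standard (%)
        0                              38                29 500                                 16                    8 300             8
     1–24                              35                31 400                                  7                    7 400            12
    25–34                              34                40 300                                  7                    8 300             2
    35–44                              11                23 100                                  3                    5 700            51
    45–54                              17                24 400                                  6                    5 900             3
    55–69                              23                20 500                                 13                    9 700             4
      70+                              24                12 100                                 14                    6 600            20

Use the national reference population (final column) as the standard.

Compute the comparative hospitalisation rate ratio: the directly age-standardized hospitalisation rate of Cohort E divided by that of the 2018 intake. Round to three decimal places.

0.904

Age-specific rates per 100 000 for Cohort E: 128.81, 111.46, 84.37, 47.62, 69.67, 112.20, 198.35.
For the 2018 intake: 192.77, 94.59, 84.34, 52.63, 101.69, 134.02, 212.12.
Standard weights: 0.08, 0.12, 0.02, 0.51, 0.03, 0.04, 0.20.
Cohort E: 0.0800×128.81 + 0.1200×111.46 + 0.0200×84.37 + 0.5100×47.62 + 0.0300×69.67 + 0.0400×112.20 + 0.2000×198.35 = 95.9013 per 100 000.
The 2018 intake: 0.0800×192.77 + 0.1200×94.59 + 0.0200×84.34 + 0.5100×52.63 + 0.0300×101.69 + 0.0400×134.02 + 0.2000×212.12 = 106.1378 per 100 000.
Ratio = 95.9013 ÷ 106.1378 = 0.90355.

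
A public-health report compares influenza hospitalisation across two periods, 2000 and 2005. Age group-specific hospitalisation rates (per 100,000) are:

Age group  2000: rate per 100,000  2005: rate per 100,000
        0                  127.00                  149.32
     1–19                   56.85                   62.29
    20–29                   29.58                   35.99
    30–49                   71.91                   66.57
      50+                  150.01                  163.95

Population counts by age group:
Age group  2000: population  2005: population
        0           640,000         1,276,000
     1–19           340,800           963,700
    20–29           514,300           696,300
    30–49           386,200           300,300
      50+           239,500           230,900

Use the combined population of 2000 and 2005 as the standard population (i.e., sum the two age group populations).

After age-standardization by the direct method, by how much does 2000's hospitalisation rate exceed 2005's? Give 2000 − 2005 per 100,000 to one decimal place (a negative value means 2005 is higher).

Combined standard total = 5,588,000; weights = 0.3429, 0.2334, 0.2166, 0.1229, 0.0842.
2000: 0.3429×127.00 + 0.2334×56.85 + 0.2166×29.58 + 0.1229×71.91 + 0.0842×150.01 = 84.6874 per 100,000.
2005: 0.3429×149.32 + 0.2334×62.29 + 0.2166×35.99 + 0.1229×66.57 + 0.0842×163.95 = 95.5165 per 100,000.
Difference = 84.6874 − 95.5165 = -10.8291.

-10.8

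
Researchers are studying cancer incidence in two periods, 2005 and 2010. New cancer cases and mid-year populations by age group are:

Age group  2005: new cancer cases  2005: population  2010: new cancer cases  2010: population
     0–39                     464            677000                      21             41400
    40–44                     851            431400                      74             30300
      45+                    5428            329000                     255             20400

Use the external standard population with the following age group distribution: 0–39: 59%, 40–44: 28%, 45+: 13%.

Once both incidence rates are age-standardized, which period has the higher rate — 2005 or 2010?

2005

Age-specific rates per 100000 for 2005: 68.54, 197.26, 1649.85.
For 2010: 50.72, 244.22, 1250.00.
Standard weights: 0.59, 0.28, 0.13.
2005: 0.5900×68.54 + 0.2800×197.26 + 0.1300×1649.85 = 310.1516 per 100000.
2010: 0.5900×50.72 + 0.2800×244.22 + 0.1300×1250.00 = 260.8104 per 100000.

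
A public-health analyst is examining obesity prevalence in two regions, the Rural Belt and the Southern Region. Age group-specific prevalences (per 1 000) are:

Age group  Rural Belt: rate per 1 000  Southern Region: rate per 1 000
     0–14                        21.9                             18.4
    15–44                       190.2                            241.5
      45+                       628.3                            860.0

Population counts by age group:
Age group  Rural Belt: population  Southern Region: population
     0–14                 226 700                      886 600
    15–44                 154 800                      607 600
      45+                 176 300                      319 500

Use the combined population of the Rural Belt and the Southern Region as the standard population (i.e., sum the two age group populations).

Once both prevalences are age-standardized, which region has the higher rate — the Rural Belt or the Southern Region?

Southern Region

Combined standard total = 2 371 500; weights = 0.4694, 0.3215, 0.2091.
The Rural Belt: 0.4694×21.9 + 0.3215×190.2 + 0.2091×628.3 = 202.7834 per 1 000.
The Southern Region: 0.4694×18.4 + 0.3215×241.5 + 0.2091×860.0 = 266.0731 per 1 000.
The crude rates (260.27 vs 241.40) would put the Rural Belt higher, but that reflects its age composition; once standardized to a common age structure, the Southern Region has the higher underlying rate.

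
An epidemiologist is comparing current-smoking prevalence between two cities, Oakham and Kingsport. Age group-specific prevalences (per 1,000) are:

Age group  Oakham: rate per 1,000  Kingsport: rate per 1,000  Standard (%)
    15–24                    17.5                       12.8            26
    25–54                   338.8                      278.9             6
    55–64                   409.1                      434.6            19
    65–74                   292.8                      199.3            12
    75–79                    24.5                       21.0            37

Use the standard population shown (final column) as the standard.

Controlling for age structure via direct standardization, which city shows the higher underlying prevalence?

Oakham

Standard weights: 0.26, 0.06, 0.19, 0.12, 0.37.
Oakham: 0.2600×17.5 + 0.0600×338.8 + 0.1900×409.1 + 0.1200×292.8 + 0.3700×24.5 = 146.8080 per 1,000.
Kingsport: 0.2600×12.8 + 0.0600×278.9 + 0.1900×434.6 + 0.1200×199.3 + 0.3700×21.0 = 134.3220 per 1,000.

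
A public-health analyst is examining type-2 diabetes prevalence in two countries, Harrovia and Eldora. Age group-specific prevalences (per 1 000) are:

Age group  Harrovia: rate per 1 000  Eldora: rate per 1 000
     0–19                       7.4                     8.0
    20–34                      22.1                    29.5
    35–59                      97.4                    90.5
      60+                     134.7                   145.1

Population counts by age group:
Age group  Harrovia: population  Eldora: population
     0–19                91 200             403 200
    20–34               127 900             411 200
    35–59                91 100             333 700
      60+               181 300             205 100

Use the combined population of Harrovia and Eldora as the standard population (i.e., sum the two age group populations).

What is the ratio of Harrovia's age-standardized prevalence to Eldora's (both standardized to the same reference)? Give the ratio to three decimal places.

Combined standard total = 1 844 700; weights = 0.2680, 0.2922, 0.2303, 0.2095.
Harrovia: 0.2680×7.4 + 0.2922×22.1 + 0.2303×97.4 + 0.2095×134.7 = 59.0862 per 1 000.
Eldora: 0.2680×8.0 + 0.2922×29.5 + 0.2303×90.5 + 0.2095×145.1 = 61.9991 per 1 000.
Ratio = 59.0862 ÷ 61.9991 = 0.95302.

0.953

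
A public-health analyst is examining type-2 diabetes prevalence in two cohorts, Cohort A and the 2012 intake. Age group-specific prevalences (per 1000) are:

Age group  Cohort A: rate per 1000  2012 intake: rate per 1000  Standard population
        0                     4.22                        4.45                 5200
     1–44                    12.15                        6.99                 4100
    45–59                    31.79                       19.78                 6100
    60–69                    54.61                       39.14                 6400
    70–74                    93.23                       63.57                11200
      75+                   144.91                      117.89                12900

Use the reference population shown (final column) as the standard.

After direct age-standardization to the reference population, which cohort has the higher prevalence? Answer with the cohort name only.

Cohort A

Standard total = 45900; weights = 0.1133, 0.0893, 0.1329, 0.1394, 0.2440, 0.2810.
Cohort A: 0.1133×4.22 + 0.0893×12.15 + 0.1329×31.79 + 0.1394×54.61 + 0.2440×93.23 + 0.2810×144.91 = 76.8779 per 1000.
The 2012 intake: 0.1133×4.45 + 0.0893×6.99 + 0.1329×19.78 + 0.1394×39.14 + 0.2440×63.57 + 0.2810×117.89 = 57.8588 per 1000.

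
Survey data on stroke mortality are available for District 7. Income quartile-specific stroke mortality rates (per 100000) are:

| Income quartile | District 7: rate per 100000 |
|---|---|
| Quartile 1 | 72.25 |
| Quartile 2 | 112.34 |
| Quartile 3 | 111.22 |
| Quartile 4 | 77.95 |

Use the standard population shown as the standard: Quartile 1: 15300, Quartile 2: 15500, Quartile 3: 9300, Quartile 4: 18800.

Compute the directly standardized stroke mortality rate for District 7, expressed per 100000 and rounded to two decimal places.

90.77

Standard total = 58900; weights = 0.2598, 0.2632, 0.1579, 0.3192.
Standardized rate: 0.2598×72.25 + 0.2632×112.34 + 0.1579×111.22 + 0.3192×77.95 = 90.7725 per 100000.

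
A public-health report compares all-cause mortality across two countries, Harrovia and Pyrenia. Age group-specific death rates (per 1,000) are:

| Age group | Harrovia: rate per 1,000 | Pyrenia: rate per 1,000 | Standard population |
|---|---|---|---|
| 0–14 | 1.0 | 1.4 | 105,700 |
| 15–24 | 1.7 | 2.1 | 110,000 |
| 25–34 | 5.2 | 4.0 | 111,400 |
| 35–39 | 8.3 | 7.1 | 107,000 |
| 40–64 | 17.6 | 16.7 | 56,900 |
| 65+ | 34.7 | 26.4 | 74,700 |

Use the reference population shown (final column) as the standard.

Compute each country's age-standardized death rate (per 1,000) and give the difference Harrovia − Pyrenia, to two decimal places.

1.50

Standard total = 565,700; weights = 0.1868, 0.1944, 0.1969, 0.1891, 0.1006, 0.1320.
Harrovia: 0.1868×1.0 + 0.1944×1.7 + 0.1969×5.2 + 0.1891×8.3 + 0.1006×17.6 + 0.1320×34.7 = 9.4637 per 1,000.
Pyrenia: 0.1868×1.4 + 0.1944×2.1 + 0.1969×4.0 + 0.1891×7.1 + 0.1006×16.7 + 0.1320×26.4 = 7.9664 per 1,000.
Difference = 9.4637 − 7.9664 = 1.4973.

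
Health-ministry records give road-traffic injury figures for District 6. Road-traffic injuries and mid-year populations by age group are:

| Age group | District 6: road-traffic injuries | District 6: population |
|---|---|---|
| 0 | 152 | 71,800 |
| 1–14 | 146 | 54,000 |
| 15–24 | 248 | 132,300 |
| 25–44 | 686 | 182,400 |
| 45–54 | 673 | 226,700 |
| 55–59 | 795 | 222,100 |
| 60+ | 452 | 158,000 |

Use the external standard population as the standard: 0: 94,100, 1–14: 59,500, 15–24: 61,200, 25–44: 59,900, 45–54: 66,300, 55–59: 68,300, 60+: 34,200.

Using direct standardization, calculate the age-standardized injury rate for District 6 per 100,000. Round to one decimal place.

Age-specific rates per 100,000 for District 6: 211.70, 270.37, 187.45, 376.10, 296.87, 357.95, 286.08.
Standard total = 443,500; weights = 0.2122, 0.1342, 0.1380, 0.1351, 0.1495, 0.1540, 0.0771.
Standardized rate: 0.2122×211.70 + 0.1342×270.37 + 0.1380×187.45 + 0.1351×376.10 + 0.1495×296.87 + 0.1540×357.95 + 0.0771×286.08 = 279.4186 per 100,000.

279.4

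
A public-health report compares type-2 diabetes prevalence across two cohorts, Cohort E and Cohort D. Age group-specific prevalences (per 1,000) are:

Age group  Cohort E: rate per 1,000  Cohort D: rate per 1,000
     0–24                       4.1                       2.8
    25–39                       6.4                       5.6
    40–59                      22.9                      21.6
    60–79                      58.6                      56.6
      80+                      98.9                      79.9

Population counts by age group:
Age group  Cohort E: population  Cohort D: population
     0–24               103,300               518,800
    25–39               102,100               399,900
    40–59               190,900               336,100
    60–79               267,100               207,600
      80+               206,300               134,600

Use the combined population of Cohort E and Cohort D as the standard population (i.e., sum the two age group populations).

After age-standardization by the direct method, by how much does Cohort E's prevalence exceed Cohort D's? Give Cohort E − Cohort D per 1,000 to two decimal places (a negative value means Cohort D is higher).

3.78

Combined standard total = 2,466,700; weights = 0.2522, 0.2035, 0.2136, 0.1924, 0.1382.
Cohort E: 0.2522×4.1 + 0.2035×6.4 + 0.2136×22.9 + 0.1924×58.6 + 0.1382×98.9 = 32.1742 per 1,000.
Cohort D: 0.2522×2.8 + 0.2035×5.6 + 0.2136×21.6 + 0.1924×56.6 + 0.1382×79.9 = 28.3951 per 1,000.
Difference = 32.1742 − 28.3951 = 3.7791.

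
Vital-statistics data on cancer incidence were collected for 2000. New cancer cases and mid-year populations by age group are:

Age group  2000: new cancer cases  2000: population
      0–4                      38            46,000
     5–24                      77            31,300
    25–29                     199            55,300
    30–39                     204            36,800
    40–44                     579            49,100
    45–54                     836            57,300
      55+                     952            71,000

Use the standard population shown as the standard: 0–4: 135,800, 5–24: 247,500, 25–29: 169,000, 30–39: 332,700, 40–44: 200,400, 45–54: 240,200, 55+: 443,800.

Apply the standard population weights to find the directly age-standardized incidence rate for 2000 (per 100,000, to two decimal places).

Age-specific rates per 100,000 for 2000: 82.61, 246.01, 359.86, 554.35, 1179.23, 1458.99, 1340.85.
Standard total = 1,769,400; weights = 0.0767, 0.1399, 0.0955, 0.1880, 0.1133, 0.1358, 0.2508.
Standardized rate: 0.0767×82.61 + 0.1399×246.01 + 0.0955×359.86 + 0.1880×554.35 + 0.1133×1179.23 + 0.1358×1458.99 + 0.2508×1340.85 = 847.2842 per 100,000.

847.28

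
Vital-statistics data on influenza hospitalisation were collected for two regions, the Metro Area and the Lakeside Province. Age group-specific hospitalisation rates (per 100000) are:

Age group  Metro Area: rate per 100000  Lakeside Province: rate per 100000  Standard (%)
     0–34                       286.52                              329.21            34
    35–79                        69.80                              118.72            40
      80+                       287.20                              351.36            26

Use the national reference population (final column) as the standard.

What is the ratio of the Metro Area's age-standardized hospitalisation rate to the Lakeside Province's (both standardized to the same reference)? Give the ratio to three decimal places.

0.798

Standard weights: 0.34, 0.40, 0.26.
The Metro Area: 0.3400×286.52 + 0.4000×69.80 + 0.2600×287.20 = 200.0088 per 100000.
The Lakeside Province: 0.3400×329.21 + 0.4000×118.72 + 0.2600×351.36 = 250.7730 per 100000.
Ratio = 200.0088 ÷ 250.7730 = 0.79757.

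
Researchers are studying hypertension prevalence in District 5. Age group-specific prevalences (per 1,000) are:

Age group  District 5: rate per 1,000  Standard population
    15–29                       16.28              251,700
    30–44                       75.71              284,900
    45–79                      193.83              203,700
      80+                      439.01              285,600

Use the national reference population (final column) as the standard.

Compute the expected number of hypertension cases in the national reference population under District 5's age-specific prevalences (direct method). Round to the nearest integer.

190532

Expected hypertension cases = Σ (standard pop × age-specific rate ÷ 1,000)
= 251,700×16.28/1,000 + 284,900×75.71/1,000 + 203,700×193.83/1,000 + 285,600×439.01/1,000
= 4097.68 + 21569.78 + 39483.17 + 125381.26 = 190531.88.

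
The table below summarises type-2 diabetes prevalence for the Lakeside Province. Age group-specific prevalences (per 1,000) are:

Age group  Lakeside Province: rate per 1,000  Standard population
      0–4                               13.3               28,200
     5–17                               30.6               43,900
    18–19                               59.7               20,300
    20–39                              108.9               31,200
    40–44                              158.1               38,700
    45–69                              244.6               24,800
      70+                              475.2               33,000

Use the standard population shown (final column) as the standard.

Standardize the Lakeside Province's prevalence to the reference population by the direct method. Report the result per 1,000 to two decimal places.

Standard total = 220,100; weights = 0.1281, 0.1995, 0.0922, 0.1418, 0.1758, 0.1127, 0.1499.
Standardized rate: 0.1281×13.3 + 0.1995×30.6 + 0.0922×59.7 + 0.1418×108.9 + 0.1758×158.1 + 0.1127×244.6 + 0.1499×475.2 = 155.3573 per 1,000.

155.36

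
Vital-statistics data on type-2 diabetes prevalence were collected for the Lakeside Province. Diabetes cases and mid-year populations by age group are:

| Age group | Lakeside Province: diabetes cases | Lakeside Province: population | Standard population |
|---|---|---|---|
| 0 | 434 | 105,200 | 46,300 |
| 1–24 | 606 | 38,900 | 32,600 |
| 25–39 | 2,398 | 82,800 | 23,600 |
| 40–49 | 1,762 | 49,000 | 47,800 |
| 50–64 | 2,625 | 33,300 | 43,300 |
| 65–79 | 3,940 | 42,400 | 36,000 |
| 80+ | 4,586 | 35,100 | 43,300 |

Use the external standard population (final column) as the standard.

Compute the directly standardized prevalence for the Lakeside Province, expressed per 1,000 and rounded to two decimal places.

Age-specific rates per 1,000 for the Lakeside Province: 4.125, 15.578, 28.961, 35.959, 78.829, 92.925, 130.655.
Standard total = 272,900; weights = 0.1697, 0.1195, 0.0865, 0.1752, 0.1587, 0.1319, 0.1587.
Standardized rate: 0.1697×4.125 + 0.1195×15.578 + 0.0865×28.961 + 0.1752×35.959 + 0.1587×78.829 + 0.1319×92.925 + 0.1587×130.655 = 56.8602 per 1,000.

56.86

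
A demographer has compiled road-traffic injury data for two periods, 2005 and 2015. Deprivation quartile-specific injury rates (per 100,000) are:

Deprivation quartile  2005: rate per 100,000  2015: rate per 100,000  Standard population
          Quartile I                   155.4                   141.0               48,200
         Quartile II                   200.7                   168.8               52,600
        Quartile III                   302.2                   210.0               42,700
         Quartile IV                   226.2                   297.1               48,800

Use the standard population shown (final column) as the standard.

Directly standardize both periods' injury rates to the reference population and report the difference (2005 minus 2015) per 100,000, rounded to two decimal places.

Standard total = 192,300; weights = 0.2507, 0.2735, 0.2220, 0.2538.
2005: 0.2507×155.4 + 0.2735×200.7 + 0.2220×302.2 + 0.2538×226.2 = 218.3547 per 100,000.
2015: 0.2507×141.0 + 0.2735×168.8 + 0.2220×210.0 + 0.2538×297.1 = 203.5391 per 100,000.
Difference = 218.3547 − 203.5391 = 14.8156.

14.82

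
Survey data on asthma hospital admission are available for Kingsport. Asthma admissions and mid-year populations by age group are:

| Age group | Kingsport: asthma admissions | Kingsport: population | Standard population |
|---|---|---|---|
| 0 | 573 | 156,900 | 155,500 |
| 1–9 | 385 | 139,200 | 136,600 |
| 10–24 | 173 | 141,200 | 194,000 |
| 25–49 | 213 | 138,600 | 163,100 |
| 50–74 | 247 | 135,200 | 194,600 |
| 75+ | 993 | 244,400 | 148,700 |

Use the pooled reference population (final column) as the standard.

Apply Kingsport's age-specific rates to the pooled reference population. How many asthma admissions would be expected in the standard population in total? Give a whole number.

Age-specific rates per 10,000 for Kingsport: 36.52, 27.66, 12.25, 15.37, 18.27, 40.63.
Expected asthma admissions = Σ (standard pop × age-specific rate ÷ 10,000)
= 155,500×36.52/10,000 + 136,600×27.66/10,000 + 194,000×12.25/10,000 + 163,100×15.37/10,000 + 194,600×18.27/10,000 + 148,700×40.63/10,000
= 567.89 + 377.81 + 237.69 + 250.65 + 355.52 + 604.17 = 2393.73.

2394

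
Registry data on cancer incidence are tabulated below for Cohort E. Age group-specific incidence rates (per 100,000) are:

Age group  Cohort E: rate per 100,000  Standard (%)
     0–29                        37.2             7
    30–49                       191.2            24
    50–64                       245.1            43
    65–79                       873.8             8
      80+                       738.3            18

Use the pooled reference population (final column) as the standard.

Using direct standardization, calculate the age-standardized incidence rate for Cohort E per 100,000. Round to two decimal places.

356.68

Standard weights: 0.07, 0.24, 0.43, 0.08, 0.18.
Standardized rate: 0.0700×37.2 + 0.2400×191.2 + 0.4300×245.1 + 0.0800×873.8 + 0.1800×738.3 = 356.6830 per 100,000.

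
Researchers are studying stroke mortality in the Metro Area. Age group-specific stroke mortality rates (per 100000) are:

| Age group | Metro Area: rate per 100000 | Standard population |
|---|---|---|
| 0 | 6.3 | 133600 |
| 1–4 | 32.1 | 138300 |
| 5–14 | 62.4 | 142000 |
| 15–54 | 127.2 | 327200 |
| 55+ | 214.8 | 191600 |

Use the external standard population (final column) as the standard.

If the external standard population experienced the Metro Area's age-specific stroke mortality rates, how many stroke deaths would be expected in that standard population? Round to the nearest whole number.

969

Expected stroke deaths = Σ (standard pop × age-specific rate ÷ 100000)
= 133600×6.3/100000 + 138300×32.1/100000 + 142000×62.4/100000 + 327200×127.2/100000 + 191600×214.8/100000
= 8.42 + 44.39 + 88.61 + 416.20 + 411.56 = 969.17.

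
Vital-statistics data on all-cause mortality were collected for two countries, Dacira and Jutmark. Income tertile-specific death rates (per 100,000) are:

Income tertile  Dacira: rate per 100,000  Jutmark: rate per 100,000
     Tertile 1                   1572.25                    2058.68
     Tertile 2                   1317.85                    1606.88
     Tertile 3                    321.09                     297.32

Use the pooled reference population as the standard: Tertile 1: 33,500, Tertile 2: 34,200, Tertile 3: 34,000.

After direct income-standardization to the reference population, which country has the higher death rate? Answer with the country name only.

Standard total = 101,700; weights = 0.3294, 0.3363, 0.3343.
Dacira: 0.3294×1572.25 + 0.3363×1317.85 + 0.3343×321.09 = 1068.4160 per 100,000.
Jutmark: 0.3294×2058.68 + 0.3363×1606.88 + 0.3343×297.32 = 1317.8953 per 100,000.

Jutmark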